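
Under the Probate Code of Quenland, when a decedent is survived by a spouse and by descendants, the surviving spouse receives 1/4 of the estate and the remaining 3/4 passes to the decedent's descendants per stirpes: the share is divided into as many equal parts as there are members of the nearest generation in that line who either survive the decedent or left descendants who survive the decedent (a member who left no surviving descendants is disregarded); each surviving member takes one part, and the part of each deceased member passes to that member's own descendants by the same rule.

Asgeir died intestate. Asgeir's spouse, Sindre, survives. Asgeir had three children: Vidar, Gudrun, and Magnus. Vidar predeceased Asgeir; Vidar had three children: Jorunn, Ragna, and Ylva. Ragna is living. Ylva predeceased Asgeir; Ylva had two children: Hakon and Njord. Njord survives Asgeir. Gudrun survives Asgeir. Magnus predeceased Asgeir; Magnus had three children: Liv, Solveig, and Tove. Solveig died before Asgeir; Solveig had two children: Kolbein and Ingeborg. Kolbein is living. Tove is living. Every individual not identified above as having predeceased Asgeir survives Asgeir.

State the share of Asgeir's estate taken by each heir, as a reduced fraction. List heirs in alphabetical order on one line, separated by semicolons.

Gudrun 1/4; Hakon 1/24; Ingeborg 1/24; Jorunn 1/12; Kolbein 1/24; Liv 1/12; Njord 1/24; Ragna 1/12; Sindre 1/4; Tove 1/12

Sindre, as surviving spouse, takes 1/4.
The remaining 3/4 passes to Asgeir's descendants per stirpes.
The 3/4 is divided into 3 equal shares of 1/4 among Vidar, Gudrun, Magnus.
Vidar predeceased; the 1/4 allotted to Vidar's branch passes to Vidar's issue by representation.
The 1/4 is divided into 3 equal shares of 1/12 among Jorunn, Ragna, Ylva.
Jorunn is living and takes 1/12.
Ragna is living and takes 1/12.
Ylva predeceased; the 1/12 allotted to Ylva's branch passes to Ylva's issue by representation.
The 1/12 is divided into 2 equal shares of 1/24 among Hakon, Njord.
Hakon is living and takes 1/24.
Njord is living and takes 1/24.
Gudrun is living and takes 1/4.
Magnus predeceased; the 1/4 allotted to Magnus's branch passes to Magnus's issue by representation.
The 1/4 is divided into 3 equal shares of 1/12 among Liv, Solveig, Tove.
Liv is living and takes 1/12.
Solveig predeceased; the 1/12 allotted to Solveig's branch passes to Solveig's issue by representation.
The 1/12 is divided into 2 equal shares of 1/24 among Kolbein, Ingeborg.
Kolbein is living and takes 1/24.
Ingeborg is living and takes 1/24.
Tove is living and takes 1/12.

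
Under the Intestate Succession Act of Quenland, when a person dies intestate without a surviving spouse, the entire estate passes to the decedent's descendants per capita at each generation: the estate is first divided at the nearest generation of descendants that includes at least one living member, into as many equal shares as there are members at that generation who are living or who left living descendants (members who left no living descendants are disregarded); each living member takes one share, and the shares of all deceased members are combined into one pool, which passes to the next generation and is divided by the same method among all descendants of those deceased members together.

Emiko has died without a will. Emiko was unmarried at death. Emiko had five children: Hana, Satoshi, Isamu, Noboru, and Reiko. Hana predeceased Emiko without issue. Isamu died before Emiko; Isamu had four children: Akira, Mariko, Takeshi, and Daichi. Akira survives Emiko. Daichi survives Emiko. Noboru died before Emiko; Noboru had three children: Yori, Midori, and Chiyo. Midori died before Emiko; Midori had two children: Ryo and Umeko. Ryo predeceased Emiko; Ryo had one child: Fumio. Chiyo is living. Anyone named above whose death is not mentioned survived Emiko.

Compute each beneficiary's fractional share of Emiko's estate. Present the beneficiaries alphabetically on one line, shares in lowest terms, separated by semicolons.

Akira 1/14; Chiyo 1/14; Daichi 1/14; Fumio 1/28; Mariko 1/14; Reiko 1/4; Satoshi 1/4; Takeshi 1/14; Umeko 1/28; Yori 1/14

There is no surviving spouse, so the entire estate passes to Emiko's descendants per capita at each generation.
At generation 1 (Satoshi, Isamu, Noboru, Reiko) there are 4 shares of (1)/4 = 1/4 each.
Living: Satoshi and Reiko — each takes 1/4.
Deceased: Isamu and Noboru. Their combined 1/2 is pooled and carried to generation 2.
At generation 2 (Akira, Mariko, Takeshi, Daichi, Yori, Midori, Chiyo) there are 7 shares of (1/2)/7 = 1/14 each.
Living: Akira, Mariko, Takeshi, Daichi, Yori, and Chiyo — each takes 1/14.
Deceased: Midori. That 1/14 share is carried to generation 3.
At generation 3 (Ryo, Umeko) there are 2 shares of (1/14)/2 = 1/28 each.
Living: Umeko — each takes 1/28.
Deceased: Ryo. That 1/28 share is carried to generation 4.
At generation 4 (Fumio) there are 1 shares of (1/28)/1 = 1/28 each.
Living: Fumio — each takes 1/28.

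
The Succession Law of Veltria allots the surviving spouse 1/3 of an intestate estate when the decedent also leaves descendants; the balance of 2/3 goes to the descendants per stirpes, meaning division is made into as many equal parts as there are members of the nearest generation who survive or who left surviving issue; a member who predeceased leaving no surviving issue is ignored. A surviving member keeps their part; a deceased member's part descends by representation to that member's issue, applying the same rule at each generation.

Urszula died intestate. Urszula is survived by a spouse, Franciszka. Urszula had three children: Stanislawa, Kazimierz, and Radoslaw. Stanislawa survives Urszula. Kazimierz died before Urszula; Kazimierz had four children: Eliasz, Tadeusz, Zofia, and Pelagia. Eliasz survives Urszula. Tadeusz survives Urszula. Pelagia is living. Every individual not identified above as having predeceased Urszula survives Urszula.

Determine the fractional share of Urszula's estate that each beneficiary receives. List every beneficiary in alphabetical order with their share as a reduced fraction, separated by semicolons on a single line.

Franciszka, as surviving spouse, takes 1/3.
The remaining 2/3 passes to Urszula's descendants per stirpes.
The 2/3 is divided into 3 equal shares of 2/9 among Stanislawa, Kazimierz, Radoslaw.
Stanislawa is living and takes 2/9.
Kazimierz predeceased; the 2/9 allotted to Kazimierz's branch passes to Kazimierz's issue by representation.
The 2/9 is divided into 4 equal shares of 1/18 among Eliasz, Tadeusz, Zofia, Pelagia.
Eliasz is living and takes 1/18.
Tadeusz is living and takes 1/18.
Zofia is living and takes 1/18.
Pelagia is living and takes 1/18.
Radoslaw is living and takes 2/9.

Eliasz 1/18; Franciszka 1/3; Pelagia 1/18; Radoslaw 2/9; Stanislawa 2/9; Tadeusz 1/18; Zofia 1/18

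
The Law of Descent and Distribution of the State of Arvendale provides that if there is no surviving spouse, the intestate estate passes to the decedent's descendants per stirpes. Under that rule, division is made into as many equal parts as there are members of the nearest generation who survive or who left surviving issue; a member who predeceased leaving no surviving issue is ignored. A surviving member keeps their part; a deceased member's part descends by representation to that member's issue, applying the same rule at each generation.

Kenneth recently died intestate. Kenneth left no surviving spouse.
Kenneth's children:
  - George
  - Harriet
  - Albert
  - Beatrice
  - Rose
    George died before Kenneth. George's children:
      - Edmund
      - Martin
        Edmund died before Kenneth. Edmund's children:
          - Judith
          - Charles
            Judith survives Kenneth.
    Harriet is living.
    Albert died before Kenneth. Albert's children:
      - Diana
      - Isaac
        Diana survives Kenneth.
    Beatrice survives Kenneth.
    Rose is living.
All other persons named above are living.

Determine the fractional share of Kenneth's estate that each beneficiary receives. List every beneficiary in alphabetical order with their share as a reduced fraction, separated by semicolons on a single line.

Beatrice 1/5; Charles 1/20; Diana 1/10; Harriet 1/5; Isaac 1/10; Judith 1/20; Martin 1/10; Rose 1/5

There is no surviving spouse, so the entire estate passes to Kenneth's descendants per stirpes.
The estate is divided into 5 equal shares of 1/5 among George, Harriet, Albert, Beatrice, Rose.
George predeceased; the 1/5 allotted to George's branch passes to George's issue by representation.
The 1/5 is divided into 2 equal shares of 1/10 among Edmund, Martin.
Edmund predeceased; the 1/10 allotted to Edmund's branch passes to Edmund's issue by representation.
The 1/10 is divided into 2 equal shares of 1/20 among Judith, Charles.
Judith is living and takes 1/20.
Charles is living and takes 1/20.
Martin is living and takes 1/10.
Harriet is living and takes 1/5.
Albert predeceased; the 1/5 allotted to Albert's branch passes to Albert's issue by representation.
The 1/5 is divided into 2 equal shares of 1/10 among Diana, Isaac.
Diana is living and takes 1/10.
Isaac is living and takes 1/10.
Beatrice is living and takes 1/5.
Rose is living and takes 1/5.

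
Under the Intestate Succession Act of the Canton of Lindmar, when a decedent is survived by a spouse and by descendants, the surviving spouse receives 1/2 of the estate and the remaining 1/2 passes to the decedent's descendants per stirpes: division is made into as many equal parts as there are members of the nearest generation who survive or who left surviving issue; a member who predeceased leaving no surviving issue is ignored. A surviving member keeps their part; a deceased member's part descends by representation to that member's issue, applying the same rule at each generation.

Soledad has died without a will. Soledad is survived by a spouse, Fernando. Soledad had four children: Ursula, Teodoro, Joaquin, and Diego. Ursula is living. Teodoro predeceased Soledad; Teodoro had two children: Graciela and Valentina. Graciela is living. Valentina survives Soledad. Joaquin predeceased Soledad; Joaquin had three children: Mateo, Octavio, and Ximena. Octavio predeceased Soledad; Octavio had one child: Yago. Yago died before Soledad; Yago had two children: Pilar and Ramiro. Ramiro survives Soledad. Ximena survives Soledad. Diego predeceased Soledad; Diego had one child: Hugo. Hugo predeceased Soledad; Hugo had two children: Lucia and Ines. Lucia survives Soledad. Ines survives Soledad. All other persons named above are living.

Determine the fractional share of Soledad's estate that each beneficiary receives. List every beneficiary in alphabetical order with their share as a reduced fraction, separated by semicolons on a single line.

Fernando 1/2; Graciela 1/16; Ines 1/16; Lucia 1/16; Mateo 1/24; Pilar 1/48; Ramiro 1/48; Ursula 1/8; Valentina 1/16; Ximena 1/24

Fernando, as surviving spouse, takes 1/2.
The remaining 1/2 passes to Soledad's descendants per stirpes.
The 1/2 is divided into 4 equal shares of 1/8 among Ursula, Teodoro, Joaquin, Diego.
Ursula is living and takes 1/8.
Teodoro predeceased; the 1/8 allotted to Teodoro's branch passes to Teodoro's issue by representation.
The 1/8 is divided into 2 equal shares of 1/16 among Graciela, Valentina.
Graciela is living and takes 1/16.
Valentina is living and takes 1/16.
Joaquin predeceased; the 1/8 allotted to Joaquin's branch passes to Joaquin's issue by representation.
The 1/8 is divided into 3 equal shares of 1/24 among Mateo, Octavio, Ximena.
Mateo is living and takes 1/24.
Octavio predeceased; the 1/24 allotted to Octavio's branch passes to Octavio's issue by representation.
Yago's line is the sole branch at this level, so the full 1/24 passes to Yago's issue by representation.
The 1/24 is divided into 2 equal shares of 1/48 among Pilar, Ramiro.
Pilar is living and takes 1/48.
Ramiro is living and takes 1/48.
Ximena is living and takes 1/24.
Diego predeceased; the 1/8 allotted to Diego's branch passes to Diego's issue by representation.
Hugo's line is the sole branch at this level, so the full 1/8 passes to Hugo's issue by representation.
The 1/8 is divided into 2 equal shares of 1/16 among Lucia, Ines.
Lucia is living and takes 1/16.
Ines is living and takes 1/16.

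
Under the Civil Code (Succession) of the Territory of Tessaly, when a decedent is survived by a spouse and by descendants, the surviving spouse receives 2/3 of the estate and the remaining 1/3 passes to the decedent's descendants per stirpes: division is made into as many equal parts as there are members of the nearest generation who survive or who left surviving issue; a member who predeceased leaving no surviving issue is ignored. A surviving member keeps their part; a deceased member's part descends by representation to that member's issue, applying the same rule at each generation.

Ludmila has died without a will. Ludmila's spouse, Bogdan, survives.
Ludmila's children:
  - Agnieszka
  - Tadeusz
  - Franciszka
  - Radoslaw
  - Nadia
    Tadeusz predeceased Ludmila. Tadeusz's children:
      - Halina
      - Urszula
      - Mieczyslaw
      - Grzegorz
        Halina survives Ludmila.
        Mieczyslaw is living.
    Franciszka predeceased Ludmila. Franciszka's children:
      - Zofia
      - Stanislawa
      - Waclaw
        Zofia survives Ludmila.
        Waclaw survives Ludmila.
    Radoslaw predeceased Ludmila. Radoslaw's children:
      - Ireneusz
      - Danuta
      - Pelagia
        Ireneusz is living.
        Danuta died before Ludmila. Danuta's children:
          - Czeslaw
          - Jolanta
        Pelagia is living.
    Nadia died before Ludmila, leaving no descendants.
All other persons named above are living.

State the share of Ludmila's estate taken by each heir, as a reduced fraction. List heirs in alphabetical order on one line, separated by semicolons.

Agnieszka 1/12; Bogdan 2/3; Czeslaw 1/72; Grzegorz 1/48; Halina 1/48; Ireneusz 1/36; Jolanta 1/72; Mieczyslaw 1/48; Pelagia 1/36; Stanislawa 1/36; Urszula 1/48; Waclaw 1/36; Zofia 1/36

Bogdan, as surviving spouse, takes 2/3.
The remaining 1/3 passes to Ludmila's descendants per stirpes.
Nadia left no surviving issue, so that branch lapses and is disregarded.
The 1/3 is divided into 4 equal shares of 1/12 among Agnieszka, Tadeusz, Franciszka, Radoslaw.
Agnieszka is living and takes 1/12.
Tadeusz predeceased; the 1/12 allotted to Tadeusz's branch passes to Tadeusz's issue by representation.
The 1/12 is divided into 4 equal shares of 1/48 among Halina, Urszula, Mieczyslaw, Grzegorz.
Halina is living and takes 1/48.
Urszula is living and takes 1/48.
Mieczyslaw is living and takes 1/48.
Grzegorz is living and takes 1/48.
Franciszka predeceased; the 1/12 allotted to Franciszka's branch passes to Franciszka's issue by representation.
The 1/12 is divided into 3 equal shares of 1/36 among Zofia, Stanislawa, Waclaw.
Zofia is living and takes 1/36.
Stanislawa is living and takes 1/36.
Waclaw is living and takes 1/36.
Radoslaw predeceased; the 1/12 allotted to Radoslaw's branch passes to Radoslaw's issue by representation.
The 1/12 is divided into 3 equal shares of 1/36 among Ireneusz, Danuta, Pelagia.
Ireneusz is living and takes 1/36.
Danuta predeceased; the 1/36 allotted to Danuta's branch passes to Danuta's issue by representation.
The 1/36 is divided into 2 equal shares of 1/72 among Czeslaw, Jolanta.
Czeslaw is living and takes 1/72.
Jolanta is living and takes 1/72.
Pelagia is living and takes 1/36.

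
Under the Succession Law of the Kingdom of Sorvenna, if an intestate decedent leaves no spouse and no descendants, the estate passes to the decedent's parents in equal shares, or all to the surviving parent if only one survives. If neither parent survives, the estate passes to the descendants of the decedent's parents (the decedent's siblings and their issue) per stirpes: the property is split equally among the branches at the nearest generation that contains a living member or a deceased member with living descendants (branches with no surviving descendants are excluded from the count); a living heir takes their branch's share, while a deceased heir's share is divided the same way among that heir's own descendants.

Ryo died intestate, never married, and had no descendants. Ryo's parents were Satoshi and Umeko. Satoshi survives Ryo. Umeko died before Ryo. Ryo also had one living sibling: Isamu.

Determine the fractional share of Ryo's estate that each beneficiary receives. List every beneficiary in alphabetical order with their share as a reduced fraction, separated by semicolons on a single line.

Only one parent, Satoshi, survives, so Satoshi takes the entire estate. The siblings take nothing because a surviving parent has priority.

Satoshi 1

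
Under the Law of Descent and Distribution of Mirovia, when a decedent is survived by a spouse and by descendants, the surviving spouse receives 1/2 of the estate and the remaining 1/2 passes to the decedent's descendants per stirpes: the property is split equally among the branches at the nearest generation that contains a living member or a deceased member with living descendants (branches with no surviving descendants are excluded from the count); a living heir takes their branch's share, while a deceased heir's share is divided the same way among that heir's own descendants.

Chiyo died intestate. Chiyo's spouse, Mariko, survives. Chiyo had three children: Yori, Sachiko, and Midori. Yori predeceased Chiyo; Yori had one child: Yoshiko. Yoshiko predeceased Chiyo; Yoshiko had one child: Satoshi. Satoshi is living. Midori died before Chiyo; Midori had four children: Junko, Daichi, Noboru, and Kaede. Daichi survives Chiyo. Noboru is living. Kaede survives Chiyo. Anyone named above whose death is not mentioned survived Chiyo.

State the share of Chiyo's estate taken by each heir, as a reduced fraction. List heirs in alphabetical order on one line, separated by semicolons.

Mariko, as surviving spouse, takes 1/2.
The remaining 1/2 passes to Chiyo's descendants per stirpes.
The 1/2 is divided into 3 equal shares of 1/6 among Yori, Sachiko, Midori.
Yori predeceased; the 1/6 allotted to Yori's branch passes to Yori's issue by representation.
Yoshiko's line is the sole branch at this level, so the full 1/6 passes to Yoshiko's issue by representation.
Satoshi is the sole taker at this level and receives the full 1/6.
Sachiko is living and takes 1/6.
Midori predeceased; the 1/6 allotted to Midori's branch passes to Midori's issue by representation.
The 1/6 is divided into 4 equal shares of 1/24 among Junko, Daichi, Noboru, Kaede.
Junko is living and takes 1/24.
Daichi is living and takes 1/24.
Noboru is living and takes 1/24.
Kaede is living and takes 1/24.

Daichi 1/24; Junko 1/24; Kaede 1/24; Mariko 1/2; Noboru 1/24; Sachiko 1/6; Satoshi 1/6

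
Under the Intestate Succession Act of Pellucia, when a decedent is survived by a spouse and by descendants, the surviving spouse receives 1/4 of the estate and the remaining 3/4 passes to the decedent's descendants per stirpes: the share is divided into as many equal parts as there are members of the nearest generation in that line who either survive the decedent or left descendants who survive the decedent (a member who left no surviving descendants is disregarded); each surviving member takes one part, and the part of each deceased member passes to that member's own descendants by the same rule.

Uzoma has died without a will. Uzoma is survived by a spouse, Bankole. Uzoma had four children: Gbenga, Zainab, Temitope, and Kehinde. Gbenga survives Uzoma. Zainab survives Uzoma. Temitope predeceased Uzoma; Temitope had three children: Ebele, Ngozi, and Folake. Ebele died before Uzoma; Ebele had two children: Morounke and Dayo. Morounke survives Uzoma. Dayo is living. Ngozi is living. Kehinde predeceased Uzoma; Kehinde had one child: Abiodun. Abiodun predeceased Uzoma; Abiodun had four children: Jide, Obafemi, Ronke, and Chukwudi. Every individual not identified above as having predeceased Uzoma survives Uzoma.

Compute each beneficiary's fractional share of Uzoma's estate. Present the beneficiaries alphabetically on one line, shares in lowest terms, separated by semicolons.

Bankole 1/4; Chukwudi 3/64; Dayo 1/32; Folake 1/16; Gbenga 3/16; Jide 3/64; Morounke 1/32; Ngozi 1/16; Obafemi 3/64; Ronke 3/64; Zainab 3/16

Bankole, as surviving spouse, takes 1/4.
The remaining 3/4 passes to Uzoma's descendants per stirpes.
The 3/4 is divided into 4 equal shares of 3/16 among Gbenga, Zainab, Temitope, Kehinde.
Gbenga is living and takes 3/16.
Zainab is living and takes 3/16.
Temitope predeceased; the 3/16 allotted to Temitope's branch passes to Temitope's issue by representation.
The 3/16 is divided into 3 equal shares of 1/16 among Ebele, Ngozi, Folake.
Ebele predeceased; the 1/16 allotted to Ebele's branch passes to Ebele's issue by representation.
The 1/16 is divided into 2 equal shares of 1/32 among Morounke, Dayo.
Morounke is living and takes 1/32.
Dayo is living and takes 1/32.
Ngozi is living and takes 1/16.
Folake is living and takes 1/16.
Kehinde predeceased; the 3/16 allotted to Kehinde's branch passes to Kehinde's issue by representation.
Abiodun's line is the sole branch at this level, so the full 3/16 passes to Abiodun's issue by representation.
The 3/16 is divided into 4 equal shares of 3/64 among Jide, Obafemi, Ronke, Chukwudi.
Jide is living and takes 3/64.
Obafemi is living and takes 3/64.
Ronke is living and takes 3/64.
Chukwudi is living and takes 3/64.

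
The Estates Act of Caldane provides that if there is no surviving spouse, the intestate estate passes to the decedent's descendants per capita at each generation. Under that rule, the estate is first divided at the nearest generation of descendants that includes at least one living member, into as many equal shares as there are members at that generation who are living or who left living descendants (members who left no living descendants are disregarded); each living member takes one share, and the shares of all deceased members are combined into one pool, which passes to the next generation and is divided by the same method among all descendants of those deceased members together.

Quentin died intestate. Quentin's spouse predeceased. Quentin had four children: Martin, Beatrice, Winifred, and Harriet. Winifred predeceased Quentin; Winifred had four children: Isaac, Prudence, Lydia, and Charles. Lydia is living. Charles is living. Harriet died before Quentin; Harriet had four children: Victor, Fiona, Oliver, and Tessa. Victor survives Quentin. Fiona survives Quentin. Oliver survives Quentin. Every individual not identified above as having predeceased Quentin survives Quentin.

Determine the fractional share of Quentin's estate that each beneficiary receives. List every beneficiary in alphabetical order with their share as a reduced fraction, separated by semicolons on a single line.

There is no surviving spouse, so the entire estate passes to Quentin's descendants per capita at each generation.
At generation 1 (Martin, Beatrice, Winifred, Harriet) there are 4 shares of (1)/4 = 1/4 each.
Living: Martin and Beatrice — each takes 1/4.
Deceased: Winifred and Harriet. Their combined 1/2 is pooled and carried to generation 2.
At generation 2 (Isaac, Prudence, Lydia, Charles, Victor, Fiona, Oliver, Tessa) there are 8 shares of (1/2)/8 = 1/16 each.
Living: Isaac, Prudence, Lydia, Charles, Victor, Fiona, Oliver, and Tessa — each takes 1/16.

Beatrice 1/4; Charles 1/16; Fiona 1/16; Isaac 1/16; Lydia 1/16; Martin 1/4; Oliver 1/16; Prudence 1/16; Tessa 1/16; Victor 1/16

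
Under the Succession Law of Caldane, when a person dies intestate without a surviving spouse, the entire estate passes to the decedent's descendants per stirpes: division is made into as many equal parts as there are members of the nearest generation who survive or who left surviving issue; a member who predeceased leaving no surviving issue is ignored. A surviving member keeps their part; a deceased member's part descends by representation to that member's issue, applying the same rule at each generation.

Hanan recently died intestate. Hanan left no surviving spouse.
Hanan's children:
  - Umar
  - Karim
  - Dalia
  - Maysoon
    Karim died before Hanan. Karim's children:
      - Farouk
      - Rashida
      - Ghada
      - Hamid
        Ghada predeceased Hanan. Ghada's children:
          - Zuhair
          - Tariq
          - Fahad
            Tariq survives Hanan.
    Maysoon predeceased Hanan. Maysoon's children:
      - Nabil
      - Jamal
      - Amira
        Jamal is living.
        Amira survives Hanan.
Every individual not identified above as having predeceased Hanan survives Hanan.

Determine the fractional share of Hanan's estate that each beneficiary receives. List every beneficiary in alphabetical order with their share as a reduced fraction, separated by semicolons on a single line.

Amira 1/12; Dalia 1/4; Fahad 1/48; Farouk 1/16; Hamid 1/16; Jamal 1/12; Nabil 1/12; Rashida 1/16; Tariq 1/48; Umar 1/4; Zuhair 1/48

There is no surviving spouse, so the entire estate passes to Hanan's descendants per stirpes.
The estate is divided into 4 equal shares of 1/4 among Umar, Karim, Dalia, Maysoon.
Umar is living and takes 1/4.
Karim predeceased; the 1/4 allotted to Karim's branch passes to Karim's issue by representation.
The 1/4 is divided into 4 equal shares of 1/16 among Farouk, Rashida, Ghada, Hamid.
Farouk is living and takes 1/16.
Rashida is living and takes 1/16.
Ghada predeceased; the 1/16 allotted to Ghada's branch passes to Ghada's issue by representation.
The 1/16 is divided into 3 equal shares of 1/48 among Zuhair, Tariq, Fahad.
Zuhair is living and takes 1/48.
Tariq is living and takes 1/48.
Fahad is living and takes 1/48.
Hamid is living and takes 1/16.
Dalia is living and takes 1/4.
Maysoon predeceased; the 1/4 allotted to Maysoon's branch passes to Maysoon's issue by representation.
The 1/4 is divided into 3 equal shares of 1/12 among Nabil, Jamal, Amira.
Nabil is living and takes 1/12.
Jamal is living and takes 1/12.
Amira is living and takes 1/12.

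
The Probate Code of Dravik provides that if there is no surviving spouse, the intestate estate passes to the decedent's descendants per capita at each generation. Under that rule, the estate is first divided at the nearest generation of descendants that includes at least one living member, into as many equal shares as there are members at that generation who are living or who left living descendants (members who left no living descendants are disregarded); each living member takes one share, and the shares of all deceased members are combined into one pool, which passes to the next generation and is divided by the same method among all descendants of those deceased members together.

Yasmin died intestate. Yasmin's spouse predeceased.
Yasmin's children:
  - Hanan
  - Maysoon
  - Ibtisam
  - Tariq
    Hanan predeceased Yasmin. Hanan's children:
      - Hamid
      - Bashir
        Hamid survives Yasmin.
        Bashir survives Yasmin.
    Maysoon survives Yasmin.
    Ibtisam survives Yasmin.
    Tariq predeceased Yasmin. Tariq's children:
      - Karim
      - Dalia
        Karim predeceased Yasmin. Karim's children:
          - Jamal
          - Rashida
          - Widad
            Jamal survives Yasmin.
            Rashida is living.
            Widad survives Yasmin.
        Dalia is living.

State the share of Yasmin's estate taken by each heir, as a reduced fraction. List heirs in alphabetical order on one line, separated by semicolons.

There is no surviving spouse, so the entire estate passes to Yasmin's descendants per capita at each generation.
At generation 1 (Hanan, Maysoon, Ibtisam, Tariq) there are 4 shares of (1)/4 = 1/4 each.
Living: Maysoon and Ibtisam — each takes 1/4.
Deceased: Hanan and Tariq. Their combined 1/2 is pooled and carried to generation 2.
At generation 2 (Hamid, Bashir, Karim, Dalia) there are 4 shares of (1/2)/4 = 1/8 each.
Living: Hamid, Bashir, and Dalia — each takes 1/8.
Deceased: Karim. That 1/8 share is carried to generation 3.
At generation 3 (Jamal, Rashida, Widad) there are 3 shares of (1/8)/3 = 1/24 each.
Living: Jamal, Rashida, and Widad — each takes 1/24.

Bashir 1/8; Dalia 1/8; Hamid 1/8; Ibtisam 1/4; Jamal 1/24; Maysoon 1/4; Rashida 1/24; Widad 1/24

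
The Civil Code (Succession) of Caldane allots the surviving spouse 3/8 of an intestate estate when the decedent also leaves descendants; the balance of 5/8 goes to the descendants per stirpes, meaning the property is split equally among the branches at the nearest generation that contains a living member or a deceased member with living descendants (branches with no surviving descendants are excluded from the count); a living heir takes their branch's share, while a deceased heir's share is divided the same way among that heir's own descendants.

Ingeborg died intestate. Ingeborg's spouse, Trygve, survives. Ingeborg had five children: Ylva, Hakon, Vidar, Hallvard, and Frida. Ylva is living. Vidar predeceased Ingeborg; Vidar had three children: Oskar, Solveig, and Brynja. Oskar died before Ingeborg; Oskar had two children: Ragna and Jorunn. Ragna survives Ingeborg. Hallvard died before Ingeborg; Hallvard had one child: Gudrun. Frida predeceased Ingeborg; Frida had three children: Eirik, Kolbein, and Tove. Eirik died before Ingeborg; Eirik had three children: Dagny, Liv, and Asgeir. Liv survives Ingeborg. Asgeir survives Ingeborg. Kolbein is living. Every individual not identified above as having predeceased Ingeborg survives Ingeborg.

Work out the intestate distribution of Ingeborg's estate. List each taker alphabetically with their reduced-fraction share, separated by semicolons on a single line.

Asgeir 1/72; Brynja 1/24; Dagny 1/72; Gudrun 1/8; Hakon 1/8; Jorunn 1/48; Kolbein 1/24; Liv 1/72; Ragna 1/48; Solveig 1/24; Tove 1/24; Trygve 3/8; Ylva 1/8

Trygve, as surviving spouse, takes 3/8.
The remaining 5/8 passes to Ingeborg's descendants per stirpes.
The 5/8 is divided into 5 equal shares of 1/8 among Ylva, Hakon, Vidar, Hallvard, Frida.
Ylva is living and takes 1/8.
Hakon is living and takes 1/8.
Vidar predeceased; the 1/8 allotted to Vidar's branch passes to Vidar's issue by representation.
The 1/8 is divided into 3 equal shares of 1/24 among Oskar, Solveig, Brynja.
Oskar predeceased; the 1/24 allotted to Oskar's branch passes to Oskar's issue by representation.
The 1/24 is divided into 2 equal shares of 1/48 among Ragna, Jorunn.
Ragna is living and takes 1/48.
Jorunn is living and takes 1/48.
Solveig is living and takes 1/24.
Brynja is living and takes 1/24.
Hallvard predeceased; the 1/8 allotted to Hallvard's branch passes to Hallvard's issue by representation.
Gudrun is the sole taker at this level and receives the full 1/8.
Frida predeceased; the 1/8 allotted to Frida's branch passes to Frida's issue by representation.
The 1/8 is divided into 3 equal shares of 1/24 among Eirik, Kolbein, Tove.
Eirik predeceased; the 1/24 allotted to Eirik's branch passes to Eirik's issue by representation.
The 1/24 is divided into 3 equal shares of 1/72 among Dagny, Liv, Asgeir.
Dagny is living and takes 1/72.
Liv is living and takes 1/72.
Asgeir is living and takes 1/72.
Kolbein is living and takes 1/24.
Tove is living and takes 1/24.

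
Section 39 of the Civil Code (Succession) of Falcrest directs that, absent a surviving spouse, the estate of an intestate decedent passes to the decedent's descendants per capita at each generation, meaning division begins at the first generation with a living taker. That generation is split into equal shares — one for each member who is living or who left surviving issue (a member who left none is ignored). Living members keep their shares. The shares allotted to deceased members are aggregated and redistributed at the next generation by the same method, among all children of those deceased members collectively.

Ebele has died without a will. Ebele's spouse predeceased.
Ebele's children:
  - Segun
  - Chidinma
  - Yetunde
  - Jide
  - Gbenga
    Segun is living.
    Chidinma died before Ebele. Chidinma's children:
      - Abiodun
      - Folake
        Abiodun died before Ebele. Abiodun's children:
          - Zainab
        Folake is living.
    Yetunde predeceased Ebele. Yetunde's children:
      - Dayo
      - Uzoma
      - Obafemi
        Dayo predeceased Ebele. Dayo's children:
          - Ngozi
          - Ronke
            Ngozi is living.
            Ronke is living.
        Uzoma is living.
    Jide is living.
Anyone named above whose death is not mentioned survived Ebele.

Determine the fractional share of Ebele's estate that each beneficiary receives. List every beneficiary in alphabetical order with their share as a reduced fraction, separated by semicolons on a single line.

Folake 2/25; Gbenga 1/5; Jide 1/5; Ngozi 4/75; Obafemi 2/25; Ronke 4/75; Segun 1/5; Uzoma 2/25; Zainab 4/75

There is no surviving spouse, so the entire estate passes to Ebele's descendants per capita at each generation.
At generation 1 (Segun, Chidinma, Yetunde, Jide, Gbenga) there are 5 shares of (1)/5 = 1/5 each.
Living: Segun, Jide, and Gbenga — each takes 1/5.
Deceased: Chidinma and Yetunde. Their combined 2/5 is pooled and carried to generation 2.
At generation 2 (Abiodun, Folake, Dayo, Uzoma, Obafemi) there are 5 shares of (2/5)/5 = 2/25 each.
Living: Folake, Uzoma, and Obafemi — each takes 2/25.
Deceased: Abiodun and Dayo. Their combined 4/25 is pooled and carried to generation 3.
At generation 3 (Zainab, Ngozi, Ronke) there are 3 shares of (4/25)/3 = 4/75 each.
Living: Zainab, Ngozi, and Ronke — each takes 4/75.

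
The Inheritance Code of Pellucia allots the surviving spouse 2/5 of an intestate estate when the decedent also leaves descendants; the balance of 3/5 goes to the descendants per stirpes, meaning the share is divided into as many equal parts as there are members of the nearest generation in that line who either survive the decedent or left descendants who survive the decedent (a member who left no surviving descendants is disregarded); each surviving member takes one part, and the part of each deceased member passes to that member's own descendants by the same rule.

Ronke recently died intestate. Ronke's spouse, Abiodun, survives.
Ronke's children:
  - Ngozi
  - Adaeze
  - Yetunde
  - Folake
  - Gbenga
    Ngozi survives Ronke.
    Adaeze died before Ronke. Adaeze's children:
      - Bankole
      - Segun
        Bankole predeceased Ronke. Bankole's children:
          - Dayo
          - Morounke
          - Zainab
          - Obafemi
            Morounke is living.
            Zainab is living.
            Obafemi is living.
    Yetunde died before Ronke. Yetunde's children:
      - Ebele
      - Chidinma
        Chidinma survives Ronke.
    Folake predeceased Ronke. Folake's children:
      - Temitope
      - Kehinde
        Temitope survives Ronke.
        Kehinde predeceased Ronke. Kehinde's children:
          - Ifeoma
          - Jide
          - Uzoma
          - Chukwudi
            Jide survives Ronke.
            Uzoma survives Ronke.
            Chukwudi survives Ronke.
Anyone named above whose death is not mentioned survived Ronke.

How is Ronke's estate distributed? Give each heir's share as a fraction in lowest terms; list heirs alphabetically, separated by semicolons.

Abiodun, as surviving spouse, takes 2/5.
The remaining 3/5 passes to Ronke's descendants per stirpes.
The 3/5 is divided into 5 equal shares of 3/25 among Ngozi, Adaeze, Yetunde, Folake, Gbenga.
Ngozi is living and takes 3/25.
Adaeze predeceased; the 3/25 allotted to Adaeze's branch passes to Adaeze's issue by representation.
The 3/25 is divided into 2 equal shares of 3/50 among Bankole, Segun.
Bankole predeceased; the 3/50 allotted to Bankole's branch passes to Bankole's issue by representation.
The 3/50 is divided into 4 equal shares of 3/200 among Dayo, Morounke, Zainab, Obafemi.
Dayo is living and takes 3/200.
Morounke is living and takes 3/200.
Zainab is living and takes 3/200.
Obafemi is living and takes 3/200.
Segun is living and takes 3/50.
Yetunde predeceased; the 3/25 allotted to Yetunde's branch passes to Yetunde's issue by representation.
The 3/25 is divided into 2 equal shares of 3/50 among Ebele, Chidinma.
Ebele is living and takes 3/50.
Chidinma is living and takes 3/50.
Folake predeceased; the 3/25 allotted to Folake's branch passes to Folake's issue by representation.
The 3/25 is divided into 2 equal shares of 3/50 among Temitope, Kehinde.
Temitope is living and takes 3/50.
Kehinde predeceased; the 3/50 allotted to Kehinde's branch passes to Kehinde's issue by representation.
The 3/50 is divided into 4 equal shares of 3/200 among Ifeoma, Jide, Uzoma, Chukwudi.
Ifeoma is living and takes 3/200.
Jide is living and takes 3/200.
Uzoma is living and takes 3/200.
Chukwudi is living and takes 3/200.
Gbenga is living and takes 3/25.

Abiodun 2/5; Chidinma 3/50; Chukwudi 3/200; Dayo 3/200; Ebele 3/50; Gbenga 3/25; Ifeoma 3/200; Jide 3/200; Morounke 3/200; Ngozi 3/25; Obafemi 3/200; Segun 3/50; Temitope 3/50; Uzoma 3/200; Zainab 3/200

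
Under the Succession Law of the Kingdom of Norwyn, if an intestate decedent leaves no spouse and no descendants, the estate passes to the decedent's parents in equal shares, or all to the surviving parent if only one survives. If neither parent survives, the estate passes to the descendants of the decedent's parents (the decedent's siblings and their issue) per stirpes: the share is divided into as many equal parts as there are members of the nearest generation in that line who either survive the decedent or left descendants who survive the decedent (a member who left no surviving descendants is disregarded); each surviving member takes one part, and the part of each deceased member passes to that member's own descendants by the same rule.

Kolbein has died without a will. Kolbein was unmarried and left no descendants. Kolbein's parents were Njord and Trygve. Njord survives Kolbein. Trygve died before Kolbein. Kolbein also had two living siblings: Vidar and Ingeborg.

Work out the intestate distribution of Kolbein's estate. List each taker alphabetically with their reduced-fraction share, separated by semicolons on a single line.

Only one parent, Njord, survives, so Njord takes the entire estate. The siblings take nothing because a surviving parent has priority.

Njord 1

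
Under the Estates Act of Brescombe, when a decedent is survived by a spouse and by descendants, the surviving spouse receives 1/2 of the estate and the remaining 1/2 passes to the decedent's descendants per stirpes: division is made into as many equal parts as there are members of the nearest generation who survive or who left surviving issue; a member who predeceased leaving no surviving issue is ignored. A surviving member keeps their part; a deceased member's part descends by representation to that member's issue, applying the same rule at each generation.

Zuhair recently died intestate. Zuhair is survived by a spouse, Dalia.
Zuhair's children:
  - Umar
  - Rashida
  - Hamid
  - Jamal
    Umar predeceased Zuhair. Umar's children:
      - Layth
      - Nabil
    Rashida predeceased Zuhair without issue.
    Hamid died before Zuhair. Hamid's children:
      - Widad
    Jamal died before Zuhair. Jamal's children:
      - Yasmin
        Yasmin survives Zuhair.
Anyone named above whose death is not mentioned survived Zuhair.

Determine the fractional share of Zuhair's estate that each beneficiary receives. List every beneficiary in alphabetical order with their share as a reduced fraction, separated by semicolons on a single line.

Dalia 1/2; Layth 1/12; Nabil 1/12; Widad 1/6; Yasmin 1/6

Dalia, as surviving spouse, takes 1/2.
The remaining 1/2 passes to Zuhair's descendants per stirpes.
Rashida left no surviving issue, so that branch lapses and is disregarded.
The 1/2 is divided into 3 equal shares of 1/6 among Umar, Hamid, Jamal.
Umar predeceased; the 1/6 allotted to Umar's branch passes to Umar's issue by representation.
The 1/6 is divided into 2 equal shares of 1/12 among Layth, Nabil.
Layth is living and takes 1/12.
Nabil is living and takes 1/12.
Hamid predeceased; the 1/6 allotted to Hamid's branch passes to Hamid's issue by representation.
Widad is the sole taker at this level and receives the full 1/6.
Jamal predeceased; the 1/6 allotted to Jamal's branch passes to Jamal's issue by representation.
Yasmin is the sole taker at this level and receives the full 1/6.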